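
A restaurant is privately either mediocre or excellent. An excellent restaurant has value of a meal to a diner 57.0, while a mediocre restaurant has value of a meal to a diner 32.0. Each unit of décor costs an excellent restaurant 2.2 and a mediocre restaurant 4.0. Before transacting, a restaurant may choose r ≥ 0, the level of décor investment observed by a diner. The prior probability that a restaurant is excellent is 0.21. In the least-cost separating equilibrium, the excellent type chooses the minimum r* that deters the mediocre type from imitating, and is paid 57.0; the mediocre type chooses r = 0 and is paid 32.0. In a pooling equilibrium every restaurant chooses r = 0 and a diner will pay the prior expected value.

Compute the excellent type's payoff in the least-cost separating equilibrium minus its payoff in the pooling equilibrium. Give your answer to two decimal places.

Least-cost separating signal: r* solves 32.0 = 57.0 − 4.0·r*, so r* = (57.0 − 32.0)/4.0 = 6.25.
Excellent type's separating payoff: 57.0 − 2.2 × r* = 57.0 − 2.2 × (57.0 − 32.0)/4.0 = 57.0 − 55/4.0 = 43.25.
Pooling payoff: 0.21 × 57.0 + 0.79 × 32.0 = 37.25.
Difference: 43.25 − 37.25 = 6.00.
The excellent type prefers to separate.

6.00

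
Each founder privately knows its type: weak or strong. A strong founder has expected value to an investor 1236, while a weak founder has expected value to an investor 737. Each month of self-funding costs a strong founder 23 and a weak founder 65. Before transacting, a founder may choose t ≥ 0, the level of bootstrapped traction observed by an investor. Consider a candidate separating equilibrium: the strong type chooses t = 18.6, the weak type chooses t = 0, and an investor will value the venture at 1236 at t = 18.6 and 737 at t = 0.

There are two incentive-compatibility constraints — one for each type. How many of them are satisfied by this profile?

2

Strong type: signal → 1236 − 23 × 18.6 = 808.2; deviate to 0 → 737. IC holds (808.2 ≥ 737).
Weak type: stay at 0 → 737; mimic → 1236 − 65 × 18.6 = 27. IC holds (737 ≥ 27).
2 of 2 constraints hold, so this is a separating equilibrium.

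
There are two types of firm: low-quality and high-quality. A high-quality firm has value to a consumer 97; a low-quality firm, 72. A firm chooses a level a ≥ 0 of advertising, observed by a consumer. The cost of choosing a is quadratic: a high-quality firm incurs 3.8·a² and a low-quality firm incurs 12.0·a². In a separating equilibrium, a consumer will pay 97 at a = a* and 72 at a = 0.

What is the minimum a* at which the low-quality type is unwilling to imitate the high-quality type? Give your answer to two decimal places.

1.44

The low-quality type at a = 0 receives 72; imitating at a* yields 97 − 12.0·a*².
Indifference: 72 = 97 − 12.0·a*², so a*² = (97 − 72) / 12.0 ≈ 2.0833.
a* = √2.0833 ≈ 1.44.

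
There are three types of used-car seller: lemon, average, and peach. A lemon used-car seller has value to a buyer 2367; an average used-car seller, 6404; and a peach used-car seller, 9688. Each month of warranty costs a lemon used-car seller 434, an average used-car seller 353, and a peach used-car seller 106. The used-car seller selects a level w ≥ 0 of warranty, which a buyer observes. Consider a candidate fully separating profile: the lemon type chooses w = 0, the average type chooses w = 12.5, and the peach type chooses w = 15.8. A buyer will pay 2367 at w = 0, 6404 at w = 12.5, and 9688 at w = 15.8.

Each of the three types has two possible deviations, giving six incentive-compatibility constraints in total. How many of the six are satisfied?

3

Average (own payoff 6404 − 353×12.5 = 1991.5): to w=0 gives 2367 → profitable ✗; to w=15.8 gives 9688 − 353×15.8 = 4110.6 → profitable ✗.
Peach (own payoff 9688 − 106×15.8 = 8013.2): to w=0 gives 2367 → no gain ✓; to w=12.5 gives 6404 − 106×12.5 = 5079 → no gain ✓.
Lemon (own payoff 2367): to w=12.5 gives 6404 − 434×12.5 = 979 → no gain ✓; to w=15.8 gives 9688 − 434×15.8 = 2830.8 → profitable ✗.
3 of the 6 constraints hold; not an equilibrium.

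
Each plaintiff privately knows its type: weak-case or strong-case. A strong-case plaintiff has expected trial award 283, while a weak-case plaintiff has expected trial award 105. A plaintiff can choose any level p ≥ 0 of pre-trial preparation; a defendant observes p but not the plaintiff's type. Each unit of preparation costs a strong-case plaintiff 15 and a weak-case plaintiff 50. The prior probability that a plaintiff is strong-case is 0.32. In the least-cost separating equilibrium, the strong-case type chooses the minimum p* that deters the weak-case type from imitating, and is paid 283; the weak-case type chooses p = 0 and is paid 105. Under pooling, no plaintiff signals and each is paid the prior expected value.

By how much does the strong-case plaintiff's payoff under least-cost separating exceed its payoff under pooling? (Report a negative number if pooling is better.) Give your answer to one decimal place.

67.6

Least-cost separating signal: p* solves 105 = 283 − 50·p*, so p* = (283 − 105)/50 = 3.56.
Strong-case type's separating payoff: 283 − 15 × p* = 283 − 15 × (283 − 105)/50 = 283 − 2670/50 = 229.6.
Pooling payoff: 0.32 × 283 + 0.68 × 105 = 161.96.
Difference: 229.6 − 161.96 = 67.64, i.e. 67.6 to one decimal place.
The strong-case type prefers to separate.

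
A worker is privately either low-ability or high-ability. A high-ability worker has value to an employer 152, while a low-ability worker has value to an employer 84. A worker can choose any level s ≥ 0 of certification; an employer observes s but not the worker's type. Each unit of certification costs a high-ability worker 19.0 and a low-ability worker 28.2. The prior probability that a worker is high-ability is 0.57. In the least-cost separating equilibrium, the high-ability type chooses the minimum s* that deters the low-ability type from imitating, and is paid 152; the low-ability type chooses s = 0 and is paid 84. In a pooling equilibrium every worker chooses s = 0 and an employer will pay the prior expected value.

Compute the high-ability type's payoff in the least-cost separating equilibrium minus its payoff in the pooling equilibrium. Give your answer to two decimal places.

Least-cost separating signal: s* solves 84 = 152 − 28.2·s*, so s* = (152 − 84)/28.2 ≈ 2.4113.
High-ability type's separating payoff: 152 − 19.0 × s* = 152 − 19.0 × (152 − 84)/28.2 = 152 − 1292/28.2 ≈ 106.1844.
Pooling payoff: 0.57 × 152 + 0.43 × 84 = 122.76.
Difference: 106.1844 − 122.76 = -16.5756, i.e. -16.58 to two decimal places.
The high-ability type would prefer the pooling outcome.

-16.58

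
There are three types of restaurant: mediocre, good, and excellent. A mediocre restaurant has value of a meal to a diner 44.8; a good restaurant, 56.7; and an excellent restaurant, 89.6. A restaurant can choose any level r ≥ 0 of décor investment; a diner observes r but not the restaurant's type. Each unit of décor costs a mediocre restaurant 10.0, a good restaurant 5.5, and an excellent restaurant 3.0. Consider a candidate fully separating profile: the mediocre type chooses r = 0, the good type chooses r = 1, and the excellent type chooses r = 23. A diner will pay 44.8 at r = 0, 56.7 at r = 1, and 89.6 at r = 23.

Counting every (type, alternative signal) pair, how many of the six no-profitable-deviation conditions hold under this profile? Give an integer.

3

Excellent (own payoff 89.6 − 3.0×23 = 20.6): to r=0 gives 44.8 → profitable ✗; to r=1 gives 56.7 − 3.0×1 = 53.7 → profitable ✗.
Good (own payoff 56.7 − 5.5×1 = 51.2): to r=0 gives 44.8 → no gain ✓; to r=23 gives 89.6 − 5.5×23 = -36.9 → no gain ✓.
Mediocre (own payoff 44.8): to r=1 gives 56.7 − 10.0×1 = 46.7 → profitable ✗; to r=23 gives 89.6 − 10.0×23 = -140.4 → no gain ✓.
3 of the 6 constraints hold; not an equilibrium.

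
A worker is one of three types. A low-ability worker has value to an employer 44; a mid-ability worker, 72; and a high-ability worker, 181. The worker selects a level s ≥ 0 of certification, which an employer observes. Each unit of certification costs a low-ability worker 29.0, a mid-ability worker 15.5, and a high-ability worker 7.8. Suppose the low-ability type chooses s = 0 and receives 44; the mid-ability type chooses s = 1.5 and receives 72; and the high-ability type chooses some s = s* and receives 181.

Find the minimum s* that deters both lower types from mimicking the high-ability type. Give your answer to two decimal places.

8.53

Mid-ability type (on-path payoff 72 − 15.5×1.5 = 48.75) won't mimic when 48.75 ≥ 181 − 15.5·s*, i.e. s* ≥ 8.53.
Low-ability type (on-path payoff 44) won't mimic when 44 ≥ 181 − 29.0·s*, i.e. s* ≥ 4.72.
Both must hold, so s* = max(4.72, 8.53) = 8.53. The mid-ability type's constraint binds.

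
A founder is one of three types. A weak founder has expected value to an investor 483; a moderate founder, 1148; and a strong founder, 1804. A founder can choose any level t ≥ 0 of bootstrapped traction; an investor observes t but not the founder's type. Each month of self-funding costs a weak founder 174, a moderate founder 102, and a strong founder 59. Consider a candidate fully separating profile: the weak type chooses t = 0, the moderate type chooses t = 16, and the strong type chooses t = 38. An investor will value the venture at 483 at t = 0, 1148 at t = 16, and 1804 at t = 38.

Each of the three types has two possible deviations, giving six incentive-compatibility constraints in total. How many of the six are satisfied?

3

Strong (own payoff 1804 − 59×38 = -438): to t=0 gives 483 → profitable ✗; to t=16 gives 1148 − 59×16 = 204 → profitable ✗.
Moderate (own payoff 1148 − 102×16 = -484): to t=0 gives 483 → profitable ✗; to t=38 gives 1804 − 102×38 = -2072 → no gain ✓.
Weak (own payoff 483): to t=16 gives 1148 − 174×16 = -1636 → no gain ✓; to t=38 gives 1804 − 174×38 = -4808 → no gain ✓.
3 of the 6 constraints hold; not an equilibrium.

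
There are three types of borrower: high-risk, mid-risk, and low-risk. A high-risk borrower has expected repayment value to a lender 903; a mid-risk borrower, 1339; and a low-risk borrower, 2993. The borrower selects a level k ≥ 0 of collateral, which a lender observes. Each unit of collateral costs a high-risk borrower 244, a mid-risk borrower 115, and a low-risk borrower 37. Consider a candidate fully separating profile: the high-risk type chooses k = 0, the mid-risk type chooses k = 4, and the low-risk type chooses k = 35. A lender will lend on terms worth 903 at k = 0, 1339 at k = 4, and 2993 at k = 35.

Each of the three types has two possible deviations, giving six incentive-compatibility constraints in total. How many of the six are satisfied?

5

High-risk (own payoff 903): to k=4 gives 1339 − 244×4 = 363 → no gain ✓; to k=35 gives 2993 − 244×35 = -5547 → no gain ✓.
Low-risk (own payoff 2993 − 37×35 = 1698): to k=0 gives 903 → no gain ✓; to k=4 gives 1339 − 37×4 = 1191 → no gain ✓.
Mid-risk (own payoff 1339 − 115×4 = 879): to k=0 gives 903 → profitable ✗; to k=35 gives 2993 − 115×35 = -1032 → no gain ✓.
5 of the 6 constraints hold; not an equilibrium.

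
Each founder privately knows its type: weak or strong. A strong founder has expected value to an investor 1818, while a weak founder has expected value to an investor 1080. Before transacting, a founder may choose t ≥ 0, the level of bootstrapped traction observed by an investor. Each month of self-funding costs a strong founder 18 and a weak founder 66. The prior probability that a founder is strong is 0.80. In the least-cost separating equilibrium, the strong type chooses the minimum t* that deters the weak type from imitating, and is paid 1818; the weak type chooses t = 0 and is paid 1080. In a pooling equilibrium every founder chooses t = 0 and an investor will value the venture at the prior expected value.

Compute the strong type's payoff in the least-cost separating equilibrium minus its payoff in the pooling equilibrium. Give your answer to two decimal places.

-53.67

Least-cost separating signal: t* solves 1080 = 1818 − 66·t*, so t* = (1818 − 1080)/66 ≈ 11.1818.
Strong type's separating payoff: 1818 − 18 × t* = 1818 − 18 × (1818 − 1080)/66 = 1818 − 13284/66 ≈ 1616.7273.
Pooling payoff: 0.80 × 1818 + 0.20 × 1080 = 1670.4.
Difference: 1616.7273 − 1670.4 = -53.6727, i.e. -53.67 to two decimal places.
The strong type would prefer the pooling outcome.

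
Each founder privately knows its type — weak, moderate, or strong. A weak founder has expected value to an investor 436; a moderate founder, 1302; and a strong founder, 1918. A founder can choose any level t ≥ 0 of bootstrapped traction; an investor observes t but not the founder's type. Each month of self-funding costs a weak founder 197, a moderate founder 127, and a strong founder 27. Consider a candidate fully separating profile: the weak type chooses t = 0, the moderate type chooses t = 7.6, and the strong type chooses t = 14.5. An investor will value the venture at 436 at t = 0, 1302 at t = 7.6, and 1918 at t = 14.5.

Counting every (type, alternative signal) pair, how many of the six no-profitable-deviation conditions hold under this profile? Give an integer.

5

Weak (own payoff 436): to t=7.6 gives 1302 − 197×7.6 = -195.2 → no gain ✓; to t=14.5 gives 1918 − 197×14.5 = -938.5 → no gain ✓.
Moderate (own payoff 1302 − 127×7.6 = 336.8): to t=0 gives 436 → profitable ✗; to t=14.5 gives 1918 − 127×14.5 = 76.5 → no gain ✓.
Strong (own payoff 1918 − 27×14.5 = 1526.5): to t=0 gives 436 → no gain ✓; to t=7.6 gives 1302 − 27×7.6 = 1096.8 → no gain ✓.
5 of the 6 constraints hold; not an equilibrium.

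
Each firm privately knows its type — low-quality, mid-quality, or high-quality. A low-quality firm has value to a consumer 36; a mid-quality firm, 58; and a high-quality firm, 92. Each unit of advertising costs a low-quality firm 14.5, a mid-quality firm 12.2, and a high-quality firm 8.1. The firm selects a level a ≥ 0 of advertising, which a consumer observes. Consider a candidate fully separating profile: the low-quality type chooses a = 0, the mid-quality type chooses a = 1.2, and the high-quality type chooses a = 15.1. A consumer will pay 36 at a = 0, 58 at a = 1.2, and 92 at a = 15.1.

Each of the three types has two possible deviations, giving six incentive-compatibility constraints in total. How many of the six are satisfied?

High-quality (own payoff 92 − 8.1×15.1 = -30.31): to a=0 gives 36 → profitable ✗; to a=1.2 gives 58 − 8.1×1.2 = 48.28 → profitable ✗.
Mid-quality (own payoff 58 − 12.2×1.2 = 43.36): to a=0 gives 36 → no gain ✓; to a=15.1 gives 92 − 12.2×15.1 = -92.22 → no gain ✓.
Low-quality (own payoff 36): to a=1.2 gives 58 − 14.5×1.2 = 40.6 → profitable ✗; to a=15.1 gives 92 − 14.5×15.1 = -126.95 → no gain ✓.
3 of the 6 constraints hold; not an equilibrium.

3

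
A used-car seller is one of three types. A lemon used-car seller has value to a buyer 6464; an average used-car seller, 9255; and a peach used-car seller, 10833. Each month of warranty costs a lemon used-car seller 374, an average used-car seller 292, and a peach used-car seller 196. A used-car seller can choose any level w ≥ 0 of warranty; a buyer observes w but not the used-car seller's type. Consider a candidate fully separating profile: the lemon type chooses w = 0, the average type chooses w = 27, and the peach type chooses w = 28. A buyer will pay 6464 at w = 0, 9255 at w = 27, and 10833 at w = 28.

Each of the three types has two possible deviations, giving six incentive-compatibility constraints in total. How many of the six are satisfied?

3

Peach (own payoff 10833 − 196×28 = 5345): to w=0 gives 6464 → profitable ✗; to w=27 gives 9255 − 196×27 = 3963 → no gain ✓.
Average (own payoff 9255 − 292×27 = 1371): to w=0 gives 6464 → profitable ✗; to w=28 gives 10833 − 292×28 = 2657 → profitable ✗.
Lemon (own payoff 6464): to w=27 gives 9255 − 374×27 = -843 → no gain ✓; to w=28 gives 10833 − 374×28 = 361 → no gain ✓.
3 of the 6 constraints hold; not an equilibrium.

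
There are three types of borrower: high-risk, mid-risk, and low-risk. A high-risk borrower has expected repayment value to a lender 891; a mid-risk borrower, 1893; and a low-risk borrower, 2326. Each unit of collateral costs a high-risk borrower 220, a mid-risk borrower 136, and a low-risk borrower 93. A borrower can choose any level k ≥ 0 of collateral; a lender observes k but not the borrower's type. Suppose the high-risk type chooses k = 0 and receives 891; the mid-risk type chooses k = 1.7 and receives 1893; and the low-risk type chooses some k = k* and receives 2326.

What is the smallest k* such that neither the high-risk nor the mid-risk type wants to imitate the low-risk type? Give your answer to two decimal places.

Mid-risk type (on-path payoff 1893 − 136×1.7 = 1661.8) won't mimic when 1661.8 ≥ 2326 − 136·k*, i.e. k* ≥ 4.88.
High-risk type (on-path payoff 891) won't mimic when 891 ≥ 2326 − 220·k*, i.e. k* ≥ 6.52.
Both must hold, so k* = max(6.52, 4.88) = 6.52. The high-risk type's constraint binds.

6.52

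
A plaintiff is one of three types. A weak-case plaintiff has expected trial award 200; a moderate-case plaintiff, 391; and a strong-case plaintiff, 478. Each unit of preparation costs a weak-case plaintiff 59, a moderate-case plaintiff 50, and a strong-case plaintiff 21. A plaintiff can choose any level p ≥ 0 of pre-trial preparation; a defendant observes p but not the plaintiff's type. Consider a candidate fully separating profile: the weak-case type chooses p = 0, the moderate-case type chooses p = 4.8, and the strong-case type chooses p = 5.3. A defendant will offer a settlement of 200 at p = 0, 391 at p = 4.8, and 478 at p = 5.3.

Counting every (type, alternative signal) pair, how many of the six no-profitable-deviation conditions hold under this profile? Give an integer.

Weak-case (own payoff 200): to p=4.8 gives 391 − 59×4.8 = 107.8 → no gain ✓; to p=5.3 gives 478 − 59×5.3 = 165.3 → no gain ✓.
Strong-case (own payoff 478 − 21×5.3 = 366.7): to p=0 gives 200 → no gain ✓; to p=4.8 gives 391 − 21×4.8 = 290.2 → no gain ✓.
Moderate-case (own payoff 391 − 50×4.8 = 151): to p=0 gives 200 → profitable ✗; to p=5.3 gives 478 − 50×5.3 = 213 → profitable ✗.
4 of the 6 constraints hold; not an equilibrium.

4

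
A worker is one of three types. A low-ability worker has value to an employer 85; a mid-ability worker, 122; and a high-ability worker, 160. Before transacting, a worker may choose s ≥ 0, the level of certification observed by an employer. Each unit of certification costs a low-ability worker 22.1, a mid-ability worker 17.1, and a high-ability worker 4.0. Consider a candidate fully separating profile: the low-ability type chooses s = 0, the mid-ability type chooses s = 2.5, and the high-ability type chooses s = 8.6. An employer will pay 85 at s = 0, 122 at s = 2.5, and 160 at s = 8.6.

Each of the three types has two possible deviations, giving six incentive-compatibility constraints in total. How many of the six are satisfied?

High-ability (own payoff 160 − 4.0×8.6 = 125.6): to s=0 gives 85 → no gain ✓; to s=2.5 gives 122 − 4.0×2.5 = 112 → no gain ✓.
Mid-ability (own payoff 122 − 17.1×2.5 = 79.25): to s=0 gives 85 → profitable ✗; to s=8.6 gives 160 − 17.1×8.6 = 12.94 → no gain ✓.
Low-ability (own payoff 85): to s=2.5 gives 122 − 22.1×2.5 = 66.75 → no gain ✓; to s=8.6 gives 160 − 22.1×8.6 = -30.06 → no gain ✓.
5 of the 6 constraints hold; not an equilibrium.

5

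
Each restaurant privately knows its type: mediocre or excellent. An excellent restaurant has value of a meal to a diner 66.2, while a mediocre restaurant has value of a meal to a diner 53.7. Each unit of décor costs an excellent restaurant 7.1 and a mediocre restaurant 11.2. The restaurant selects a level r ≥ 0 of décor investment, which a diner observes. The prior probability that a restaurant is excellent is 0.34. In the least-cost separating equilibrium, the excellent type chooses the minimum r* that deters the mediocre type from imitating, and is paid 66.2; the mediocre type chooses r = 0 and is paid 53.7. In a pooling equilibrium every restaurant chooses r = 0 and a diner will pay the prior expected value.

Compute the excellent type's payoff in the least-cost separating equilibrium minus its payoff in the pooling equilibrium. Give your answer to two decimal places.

0.33

Least-cost separating signal: r* solves 53.7 = 66.2 − 11.2·r*, so r* = (66.2 − 53.7)/11.2 ≈ 1.1161.
Excellent type's separating payoff: 66.2 − 7.1 × r* = 66.2 − 7.1 × (66.2 − 53.7)/11.2 = 66.2 − 88.75/11.2 ≈ 58.2759.
Pooling payoff: 0.34 × 66.2 + 0.66 × 53.7 = 57.95.
Difference: 58.2759 − 57.95 = 0.3259, i.e. 0.33 to two decimal places.
The excellent type prefers to separate.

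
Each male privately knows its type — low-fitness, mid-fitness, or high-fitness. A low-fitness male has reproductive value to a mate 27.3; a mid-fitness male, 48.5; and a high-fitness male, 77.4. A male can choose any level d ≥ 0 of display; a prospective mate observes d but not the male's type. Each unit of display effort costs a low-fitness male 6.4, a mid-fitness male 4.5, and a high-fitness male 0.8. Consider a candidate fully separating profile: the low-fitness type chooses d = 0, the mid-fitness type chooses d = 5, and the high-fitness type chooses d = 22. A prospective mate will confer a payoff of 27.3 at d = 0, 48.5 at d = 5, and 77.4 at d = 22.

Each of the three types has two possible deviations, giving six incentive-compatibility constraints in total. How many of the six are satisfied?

5

Low-fitness (own payoff 27.3): to d=5 gives 48.5 − 6.4×5 = 16.5 → no gain ✓; to d=22 gives 77.4 − 6.4×22 = -63.4 → no gain ✓.
High-fitness (own payoff 77.4 − 0.8×22 = 59.8): to d=0 gives 27.3 → no gain ✓; to d=5 gives 48.5 − 0.8×5 = 44.5 → no gain ✓.
Mid-fitness (own payoff 48.5 − 4.5×5 = 26): to d=0 gives 27.3 → profitable ✗; to d=22 gives 77.4 − 4.5×22 = -21.6 → no gain ✓.
5 of the 6 constraints hold; not an equilibrium.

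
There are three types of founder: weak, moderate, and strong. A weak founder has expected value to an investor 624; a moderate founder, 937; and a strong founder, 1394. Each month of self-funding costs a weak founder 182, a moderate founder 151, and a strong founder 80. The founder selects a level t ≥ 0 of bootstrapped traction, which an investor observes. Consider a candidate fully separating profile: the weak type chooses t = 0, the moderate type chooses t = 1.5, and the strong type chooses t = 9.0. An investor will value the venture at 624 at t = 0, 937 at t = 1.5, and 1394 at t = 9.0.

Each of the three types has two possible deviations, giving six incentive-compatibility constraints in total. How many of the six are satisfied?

4

Weak (own payoff 624): to t=1.5 gives 937 − 182×1.5 = 664 → profitable ✗; to t=9.0 gives 1394 − 182×9.0 = -244 → no gain ✓.
Strong (own payoff 1394 − 80×9.0 = 674): to t=0 gives 624 → no gain ✓; to t=1.5 gives 937 − 80×1.5 = 817 → profitable ✗.
Moderate (own payoff 937 − 151×1.5 = 710.5): to t=0 gives 624 → no gain ✓; to t=9.0 gives 1394 − 151×9.0 = 35 → no gain ✓.
4 of the 6 constraints hold; not an equilibrium.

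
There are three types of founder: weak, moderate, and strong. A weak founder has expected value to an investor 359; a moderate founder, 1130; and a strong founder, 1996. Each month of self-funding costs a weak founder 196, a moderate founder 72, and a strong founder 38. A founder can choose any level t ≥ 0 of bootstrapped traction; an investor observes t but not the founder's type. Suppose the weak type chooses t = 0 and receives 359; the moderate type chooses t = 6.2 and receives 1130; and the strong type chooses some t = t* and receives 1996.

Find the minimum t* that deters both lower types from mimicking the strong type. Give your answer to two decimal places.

Weak type (on-path payoff 359) won't mimic when 359 ≥ 1996 − 196·t*, i.e. t* ≥ 8.35.
Moderate type (on-path payoff 1130 − 72×6.2 = 683.6) won't mimic when 683.6 ≥ 1996 − 72·t*, i.e. t* ≥ 18.23.
Both must hold, so t* = max(8.35, 18.23) = 18.23. The moderate type's constraint binds.

18.23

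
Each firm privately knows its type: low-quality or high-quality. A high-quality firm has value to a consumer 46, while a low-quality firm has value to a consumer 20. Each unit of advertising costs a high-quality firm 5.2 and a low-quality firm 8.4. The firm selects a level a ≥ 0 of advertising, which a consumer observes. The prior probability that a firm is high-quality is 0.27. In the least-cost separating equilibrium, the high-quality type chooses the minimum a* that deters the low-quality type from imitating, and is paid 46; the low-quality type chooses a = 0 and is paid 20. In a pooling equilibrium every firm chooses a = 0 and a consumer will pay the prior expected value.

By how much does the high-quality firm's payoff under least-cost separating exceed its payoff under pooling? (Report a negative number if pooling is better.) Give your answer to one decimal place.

Least-cost separating signal: a* solves 20 = 46 − 8.4·a*, so a* = (46 − 20)/8.4 ≈ 3.0952.
High-quality type's separating payoff: 46 − 5.2 × a* = 46 − 5.2 × (46 − 20)/8.4 = 46 − 135.2/8.4 ≈ 29.905.
Pooling payoff: 0.27 × 46 + 0.73 × 20 = 27.02.
Difference: 29.905 − 27.02 = 2.885, i.e. 2.9 to one decimal place.
The high-quality type prefers to separate.

2.9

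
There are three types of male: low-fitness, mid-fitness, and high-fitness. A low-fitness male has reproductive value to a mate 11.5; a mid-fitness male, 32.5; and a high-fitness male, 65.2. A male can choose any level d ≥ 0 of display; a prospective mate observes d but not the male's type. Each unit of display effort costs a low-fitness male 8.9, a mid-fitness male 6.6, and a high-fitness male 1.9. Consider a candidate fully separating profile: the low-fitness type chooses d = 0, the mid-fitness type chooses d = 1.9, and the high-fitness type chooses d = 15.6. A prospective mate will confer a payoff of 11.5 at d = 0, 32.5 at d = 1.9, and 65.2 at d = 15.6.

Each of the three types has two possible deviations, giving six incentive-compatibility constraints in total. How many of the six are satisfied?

5

Low-fitness (own payoff 11.5): to d=1.9 gives 32.5 − 8.9×1.9 = 15.59 → profitable ✗; to d=15.6 gives 65.2 − 8.9×15.6 = -73.64 → no gain ✓.
Mid-fitness (own payoff 32.5 − 6.6×1.9 = 19.96): to d=0 gives 11.5 → no gain ✓; to d=15.6 gives 65.2 − 6.6×15.6 = -37.76 → no gain ✓.
High-fitness (own payoff 65.2 − 1.9×15.6 = 35.56): to d=0 gives 11.5 → no gain ✓; to d=1.9 gives 32.5 − 1.9×1.9 = 28.89 → no gain ✓.
5 of the 6 constraints hold; not an equilibrium.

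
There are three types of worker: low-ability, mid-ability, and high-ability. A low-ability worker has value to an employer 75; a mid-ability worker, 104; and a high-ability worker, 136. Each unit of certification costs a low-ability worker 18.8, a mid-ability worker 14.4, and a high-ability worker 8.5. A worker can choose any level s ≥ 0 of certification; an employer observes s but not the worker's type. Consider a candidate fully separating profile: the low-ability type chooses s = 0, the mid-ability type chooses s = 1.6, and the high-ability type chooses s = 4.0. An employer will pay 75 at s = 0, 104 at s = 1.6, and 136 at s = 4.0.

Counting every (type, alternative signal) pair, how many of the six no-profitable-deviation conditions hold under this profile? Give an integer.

Mid-ability (own payoff 104 − 14.4×1.6 = 80.96): to s=0 gives 75 → no gain ✓; to s=4.0 gives 136 − 14.4×4.0 = 78.4 → no gain ✓.
High-ability (own payoff 136 − 8.5×4.0 = 102): to s=0 gives 75 → no gain ✓; to s=1.6 gives 104 − 8.5×1.6 = 90.4 → no gain ✓.
Low-ability (own payoff 75): to s=1.6 gives 104 − 18.8×1.6 = 73.92 → no gain ✓; to s=4.0 gives 136 − 18.8×4.0 = 60.8 → no gain ✓.
6 of the 6 constraints hold; this profile is a separating equilibrium.

6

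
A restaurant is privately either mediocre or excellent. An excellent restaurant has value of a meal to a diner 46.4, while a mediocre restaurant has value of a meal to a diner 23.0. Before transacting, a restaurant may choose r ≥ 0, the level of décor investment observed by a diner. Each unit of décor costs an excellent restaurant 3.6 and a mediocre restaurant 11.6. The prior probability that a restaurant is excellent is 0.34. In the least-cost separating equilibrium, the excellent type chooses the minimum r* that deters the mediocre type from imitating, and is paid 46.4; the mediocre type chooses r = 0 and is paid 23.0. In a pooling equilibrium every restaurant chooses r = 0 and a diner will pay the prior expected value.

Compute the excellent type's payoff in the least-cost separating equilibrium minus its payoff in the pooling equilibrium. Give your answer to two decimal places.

8.18

Least-cost separating signal: r* solves 23.0 = 46.4 − 11.6·r*, so r* = (46.4 − 23.0)/11.6 ≈ 2.0172.
Excellent type's separating payoff: 46.4 − 3.6 × r* = 46.4 − 3.6 × (46.4 − 23.0)/11.6 = 46.4 − 84.24/11.6 ≈ 39.1379.
Pooling payoff: 0.34 × 46.4 + 0.66 × 23.0 = 30.956.
Difference: 39.1379 − 30.956 = 8.1819, i.e. 8.18 to two decimal places.
The excellent type prefers to separate.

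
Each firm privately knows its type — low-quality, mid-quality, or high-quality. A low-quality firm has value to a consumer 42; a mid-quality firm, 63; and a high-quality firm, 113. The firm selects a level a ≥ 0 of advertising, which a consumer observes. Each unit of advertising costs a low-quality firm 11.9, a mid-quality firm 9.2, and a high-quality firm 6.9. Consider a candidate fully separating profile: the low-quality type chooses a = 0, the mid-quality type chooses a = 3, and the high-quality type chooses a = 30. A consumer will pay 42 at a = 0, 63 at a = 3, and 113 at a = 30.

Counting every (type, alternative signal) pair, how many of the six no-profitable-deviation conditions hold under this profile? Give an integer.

3

High-quality (own payoff 113 − 6.9×30 = -94): to a=0 gives 42 → profitable ✗; to a=3 gives 63 − 6.9×3 = 42.3 → profitable ✗.
Mid-quality (own payoff 63 − 9.2×3 = 35.4): to a=0 gives 42 → profitable ✗; to a=30 gives 113 − 9.2×30 = -163 → no gain ✓.
Low-quality (own payoff 42): to a=3 gives 63 − 11.9×3 = 27.3 → no gain ✓; to a=30 gives 113 − 11.9×30 = -244 → no gain ✓.
3 of the 6 constraints hold; not an equilibrium.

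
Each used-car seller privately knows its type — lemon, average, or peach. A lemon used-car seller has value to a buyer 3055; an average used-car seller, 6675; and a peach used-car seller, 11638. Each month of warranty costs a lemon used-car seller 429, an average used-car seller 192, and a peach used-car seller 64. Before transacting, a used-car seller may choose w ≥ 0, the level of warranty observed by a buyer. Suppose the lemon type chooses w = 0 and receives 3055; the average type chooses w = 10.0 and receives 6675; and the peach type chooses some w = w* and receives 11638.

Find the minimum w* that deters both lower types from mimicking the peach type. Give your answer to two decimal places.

35.85

Average type (on-path payoff 6675 − 192×10.0 = 4755) won't mimic when 4755 ≥ 11638 − 192·w*, i.e. w* ≥ 35.85.
Lemon type (on-path payoff 3055) won't mimic when 3055 ≥ 11638 − 429·w*, i.e. w* ≥ 20.01.
Both must hold, so w* = max(20.01, 35.85) = 35.85. The average type's constraint binds.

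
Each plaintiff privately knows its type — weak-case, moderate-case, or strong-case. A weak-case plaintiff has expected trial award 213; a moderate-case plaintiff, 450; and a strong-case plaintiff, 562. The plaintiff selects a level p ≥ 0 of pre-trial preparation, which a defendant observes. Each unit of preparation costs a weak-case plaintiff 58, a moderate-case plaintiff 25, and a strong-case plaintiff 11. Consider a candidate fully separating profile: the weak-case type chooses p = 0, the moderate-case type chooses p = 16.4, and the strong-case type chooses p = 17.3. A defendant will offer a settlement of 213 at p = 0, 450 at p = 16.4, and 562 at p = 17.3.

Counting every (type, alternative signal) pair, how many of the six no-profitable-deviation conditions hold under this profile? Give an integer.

Weak-case (own payoff 213): to p=16.4 gives 450 − 58×16.4 = -501.2 → no gain ✓; to p=17.3 gives 562 − 58×17.3 = -441.4 → no gain ✓.
Moderate-case (own payoff 450 − 25×16.4 = 40): to p=0 gives 213 → profitable ✗; to p=17.3 gives 562 − 25×17.3 = 129.5 → profitable ✗.
Strong-case (own payoff 562 − 11×17.3 = 371.7): to p=0 gives 213 → no gain ✓; to p=16.4 gives 450 − 11×16.4 = 269.6 → no gain ✓.
4 of the 6 constraints hold; not an equilibrium.

4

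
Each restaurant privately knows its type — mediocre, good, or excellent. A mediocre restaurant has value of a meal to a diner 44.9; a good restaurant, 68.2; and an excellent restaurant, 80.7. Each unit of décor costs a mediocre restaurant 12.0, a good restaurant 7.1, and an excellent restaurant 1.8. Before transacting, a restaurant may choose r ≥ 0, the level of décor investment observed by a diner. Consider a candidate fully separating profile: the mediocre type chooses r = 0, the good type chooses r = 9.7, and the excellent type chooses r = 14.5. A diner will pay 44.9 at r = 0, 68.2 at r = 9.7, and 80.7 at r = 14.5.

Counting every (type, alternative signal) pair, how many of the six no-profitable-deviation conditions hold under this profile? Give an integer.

5

Excellent (own payoff 80.7 − 1.8×14.5 = 54.6): to r=0 gives 44.9 → no gain ✓; to r=9.7 gives 68.2 − 1.8×9.7 = 50.74 → no gain ✓.
Good (own payoff 68.2 − 7.1×9.7 = -0.67): to r=0 gives 44.9 → profitable ✗; to r=14.5 gives 80.7 − 7.1×14.5 = -22.25 → no gain ✓.
Mediocre (own payoff 44.9): to r=9.7 gives 68.2 − 12.0×9.7 = -48.2 → no gain ✓; to r=14.5 gives 80.7 − 12.0×14.5 = -93.3 → no gain ✓.
5 of the 6 constraints hold; not an equilibrium.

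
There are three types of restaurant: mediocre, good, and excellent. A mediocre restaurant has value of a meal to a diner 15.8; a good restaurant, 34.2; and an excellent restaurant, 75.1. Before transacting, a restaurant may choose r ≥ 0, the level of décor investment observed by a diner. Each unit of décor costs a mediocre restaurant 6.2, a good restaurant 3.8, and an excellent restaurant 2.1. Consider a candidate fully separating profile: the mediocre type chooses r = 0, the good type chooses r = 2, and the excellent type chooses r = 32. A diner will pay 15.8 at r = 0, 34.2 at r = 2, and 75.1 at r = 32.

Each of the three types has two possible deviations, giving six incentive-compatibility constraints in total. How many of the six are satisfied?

3

Excellent (own payoff 75.1 − 2.1×32 = 7.9): to r=0 gives 15.8 → profitable ✗; to r=2 gives 34.2 − 2.1×2 = 30 → profitable ✗.
Mediocre (own payoff 15.8): to r=2 gives 34.2 − 6.2×2 = 21.8 → profitable ✗; to r=32 gives 75.1 − 6.2×32 = -123.3 → no gain ✓.
Good (own payoff 34.2 − 3.8×2 = 26.6): to r=0 gives 15.8 → no gain ✓; to r=32 gives 75.1 − 3.8×32 = -46.5 → no gain ✓.
3 of the 6 constraints hold; not an equilibrium.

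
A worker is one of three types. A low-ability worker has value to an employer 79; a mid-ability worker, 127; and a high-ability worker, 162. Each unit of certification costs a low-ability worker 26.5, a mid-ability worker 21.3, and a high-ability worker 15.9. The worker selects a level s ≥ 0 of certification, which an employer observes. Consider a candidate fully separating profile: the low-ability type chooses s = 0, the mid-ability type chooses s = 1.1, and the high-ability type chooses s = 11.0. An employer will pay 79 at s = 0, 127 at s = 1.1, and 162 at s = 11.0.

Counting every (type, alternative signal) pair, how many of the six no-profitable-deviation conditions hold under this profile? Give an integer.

3

Low-ability (own payoff 79): to s=1.1 gives 127 − 26.5×1.1 = 97.85 → profitable ✗; to s=11.0 gives 162 − 26.5×11.0 = -129.5 → no gain ✓.
High-ability (own payoff 162 − 15.9×11.0 = -12.9): to s=0 gives 79 → profitable ✗; to s=1.1 gives 127 − 15.9×1.1 = 109.51 → profitable ✗.
Mid-ability (own payoff 127 − 21.3×1.1 = 103.57): to s=0 gives 79 → no gain ✓; to s=11.0 gives 162 − 21.3×11.0 = -72.3 → no gain ✓.
3 of the 6 constraints hold; not an equilibrium.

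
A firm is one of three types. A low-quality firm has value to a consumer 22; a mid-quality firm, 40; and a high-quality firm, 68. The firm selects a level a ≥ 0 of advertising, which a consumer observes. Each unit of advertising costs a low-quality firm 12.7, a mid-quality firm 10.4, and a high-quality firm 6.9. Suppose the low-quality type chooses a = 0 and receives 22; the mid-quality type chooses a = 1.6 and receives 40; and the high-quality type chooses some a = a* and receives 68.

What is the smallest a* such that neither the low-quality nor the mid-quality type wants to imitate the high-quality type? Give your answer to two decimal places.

4.29

Mid-quality type (on-path payoff 40 − 10.4×1.6 = 23.36) won't mimic when 23.36 ≥ 68 − 10.4·a*, i.e. a* ≥ 4.29.
Low-quality type (on-path payoff 22) won't mimic when 22 ≥ 68 − 12.7·a*, i.e. a* ≥ 3.62.
Both must hold, so a* = max(3.62, 4.29) = 4.29. The mid-quality type's constraint binds.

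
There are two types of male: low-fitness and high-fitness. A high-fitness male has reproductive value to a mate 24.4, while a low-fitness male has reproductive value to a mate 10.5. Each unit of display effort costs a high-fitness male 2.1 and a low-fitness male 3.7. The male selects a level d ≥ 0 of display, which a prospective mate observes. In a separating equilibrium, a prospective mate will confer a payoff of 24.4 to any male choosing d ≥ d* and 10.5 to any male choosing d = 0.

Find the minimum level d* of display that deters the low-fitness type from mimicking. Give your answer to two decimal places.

3.76

A low-fitness male choosing d = 0 receives 10.5.
Imitating at d* instead would pay 24.4 at cost 3.7·d*, netting 24.4 − 3.7·d*.
Indifference: 10.5 = 24.4 − 3.7·d*, so d* = (24.4 − 10.5) / 3.7 ≈ 3.76.
This is the low-fitness type's binding incentive-compatibility constraint; any d ≥ 3.76 sustains separation on that side.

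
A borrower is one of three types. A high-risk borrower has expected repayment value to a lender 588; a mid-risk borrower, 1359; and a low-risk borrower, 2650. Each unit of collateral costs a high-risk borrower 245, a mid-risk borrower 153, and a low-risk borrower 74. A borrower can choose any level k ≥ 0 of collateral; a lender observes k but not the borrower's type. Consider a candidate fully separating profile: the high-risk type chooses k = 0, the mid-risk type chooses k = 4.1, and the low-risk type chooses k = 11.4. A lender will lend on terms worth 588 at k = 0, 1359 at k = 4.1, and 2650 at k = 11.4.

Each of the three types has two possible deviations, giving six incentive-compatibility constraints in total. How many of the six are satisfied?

5

Mid-risk (own payoff 1359 − 153×4.1 = 731.7): to k=0 gives 588 → no gain ✓; to k=11.4 gives 2650 − 153×11.4 = 905.8 → profitable ✗.
Low-risk (own payoff 2650 − 74×11.4 = 1806.4): to k=0 gives 588 → no gain ✓; to k=4.1 gives 1359 − 74×4.1 = 1055.6 → no gain ✓.
High-risk (own payoff 588): to k=4.1 gives 1359 − 245×4.1 = 354.5 → no gain ✓; to k=11.4 gives 2650 − 245×11.4 = -143 → no gain ✓.
5 of the 6 constraints hold; not an equilibrium.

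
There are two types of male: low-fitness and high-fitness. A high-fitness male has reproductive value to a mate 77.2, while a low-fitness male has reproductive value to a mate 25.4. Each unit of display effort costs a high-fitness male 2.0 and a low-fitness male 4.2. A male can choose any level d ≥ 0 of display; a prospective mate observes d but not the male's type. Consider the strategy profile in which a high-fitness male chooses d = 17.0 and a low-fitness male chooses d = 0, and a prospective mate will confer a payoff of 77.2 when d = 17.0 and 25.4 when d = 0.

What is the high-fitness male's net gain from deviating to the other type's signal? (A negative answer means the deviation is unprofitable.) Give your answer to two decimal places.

Playing d = 17.0 the high-fitness male receives 77.2 − 2.0 × 17.0 = 43.2.
Deviating to d = 0 yields 25.4 instead.
Gain from deviating: 25.4 − 43.2 = -17.80.
The gain is negative, so the high-fitness type's incentive-compatibility constraint is satisfied.

-17.80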